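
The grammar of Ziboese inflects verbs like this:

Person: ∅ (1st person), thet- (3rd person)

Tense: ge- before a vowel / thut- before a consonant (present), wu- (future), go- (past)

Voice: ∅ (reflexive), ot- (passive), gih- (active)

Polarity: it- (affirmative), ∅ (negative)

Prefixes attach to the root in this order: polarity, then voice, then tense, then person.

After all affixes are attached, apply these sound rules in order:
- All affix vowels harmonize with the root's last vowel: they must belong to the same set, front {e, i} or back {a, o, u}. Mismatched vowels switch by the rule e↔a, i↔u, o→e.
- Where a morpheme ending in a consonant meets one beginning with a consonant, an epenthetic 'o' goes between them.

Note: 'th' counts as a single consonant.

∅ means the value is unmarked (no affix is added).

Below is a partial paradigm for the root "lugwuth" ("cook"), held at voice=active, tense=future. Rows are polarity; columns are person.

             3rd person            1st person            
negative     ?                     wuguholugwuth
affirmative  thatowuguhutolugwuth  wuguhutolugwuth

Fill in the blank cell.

thatowuguholugwuth

polarity = negative: zero marking, form stays lugwuth.
Attach voice active gih- → gihlugwuth.
Attach tense future wu- → wugihlugwuth.
Attach person 3rd person thet- → thetwugihlugwuth.
Apply vowel harmony: thetwugihlugwuth → thatwuguhlugwuth.
Apply epenthesis: thatwuguhlugwuth → thatowuguholugwuth.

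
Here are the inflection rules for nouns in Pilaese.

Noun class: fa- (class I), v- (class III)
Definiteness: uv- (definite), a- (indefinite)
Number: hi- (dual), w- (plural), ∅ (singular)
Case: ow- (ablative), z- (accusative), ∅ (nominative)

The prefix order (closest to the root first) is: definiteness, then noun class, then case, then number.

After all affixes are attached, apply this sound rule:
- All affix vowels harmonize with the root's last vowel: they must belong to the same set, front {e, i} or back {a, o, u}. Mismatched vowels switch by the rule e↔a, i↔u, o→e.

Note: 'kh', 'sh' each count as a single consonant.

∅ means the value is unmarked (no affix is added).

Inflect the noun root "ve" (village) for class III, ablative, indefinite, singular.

Attach definiteness indefinite a- → ave.
Attach noun class class III v- → vave.
Attach case ablative ow- → owvave.
number = singular: zero marking, form stays owvave.
Apply vowel harmony: owvave → ewveve.

ewveve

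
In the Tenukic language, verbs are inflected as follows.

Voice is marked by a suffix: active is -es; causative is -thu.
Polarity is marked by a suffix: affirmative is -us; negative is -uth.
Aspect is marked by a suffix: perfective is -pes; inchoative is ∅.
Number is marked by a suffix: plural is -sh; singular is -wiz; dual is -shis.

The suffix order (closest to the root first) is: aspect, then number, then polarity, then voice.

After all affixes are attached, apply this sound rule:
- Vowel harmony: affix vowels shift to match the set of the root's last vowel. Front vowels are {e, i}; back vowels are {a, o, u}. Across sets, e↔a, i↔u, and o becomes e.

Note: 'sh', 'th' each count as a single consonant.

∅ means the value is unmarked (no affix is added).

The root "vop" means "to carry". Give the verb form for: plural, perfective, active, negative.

voppasshuthas

Attach aspect perfective -pes → voppes.
Attach number plural -sh → voppessh.
Attach polarity negative -uth → voppesshuth.
Attach voice active -es → voppesshuthes.
Apply vowel harmony: voppesshuthes → voppasshuthas.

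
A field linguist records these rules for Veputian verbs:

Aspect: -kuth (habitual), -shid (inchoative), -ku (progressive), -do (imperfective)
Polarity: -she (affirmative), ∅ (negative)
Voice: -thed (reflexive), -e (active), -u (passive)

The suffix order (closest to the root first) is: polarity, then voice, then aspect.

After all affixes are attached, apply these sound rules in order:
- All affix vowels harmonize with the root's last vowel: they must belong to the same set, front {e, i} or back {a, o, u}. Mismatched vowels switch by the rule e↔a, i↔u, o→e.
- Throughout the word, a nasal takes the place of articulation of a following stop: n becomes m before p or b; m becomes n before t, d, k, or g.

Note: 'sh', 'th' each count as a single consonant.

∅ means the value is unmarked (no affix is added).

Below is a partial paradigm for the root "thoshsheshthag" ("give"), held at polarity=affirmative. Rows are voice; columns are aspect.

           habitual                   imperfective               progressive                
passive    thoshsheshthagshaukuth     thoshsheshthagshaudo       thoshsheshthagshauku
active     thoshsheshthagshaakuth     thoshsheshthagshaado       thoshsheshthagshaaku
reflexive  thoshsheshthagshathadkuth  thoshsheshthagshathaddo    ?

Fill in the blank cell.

Attach polarity affirmative -she → thoshsheshthagshe.
Attach voice reflexive -thed → thoshsheshthagshethed.
Attach aspect progressive -ku → thoshsheshthagshethedku.
Apply vowel harmony: thoshsheshthagshethedku → thoshsheshthagshathadku.
Nasal assimilation: no change.

thoshsheshthagshathadku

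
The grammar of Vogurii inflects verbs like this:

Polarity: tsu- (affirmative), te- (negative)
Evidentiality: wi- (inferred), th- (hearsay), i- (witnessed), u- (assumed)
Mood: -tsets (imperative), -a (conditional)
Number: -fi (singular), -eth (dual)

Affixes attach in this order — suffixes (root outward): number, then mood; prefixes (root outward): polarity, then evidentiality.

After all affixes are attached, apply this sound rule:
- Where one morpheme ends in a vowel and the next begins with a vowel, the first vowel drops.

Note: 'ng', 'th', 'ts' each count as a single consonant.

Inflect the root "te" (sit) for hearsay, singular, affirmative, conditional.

Attach number singular -fi → tefi.
Attach mood conditional -a → tefia.
Attach polarity affirmative tsu- → tsutefia.
Attach evidentiality hearsay th- → thtsutefia.
Apply vowel deletion: thtsutefia → thtsutefa.

thtsutefa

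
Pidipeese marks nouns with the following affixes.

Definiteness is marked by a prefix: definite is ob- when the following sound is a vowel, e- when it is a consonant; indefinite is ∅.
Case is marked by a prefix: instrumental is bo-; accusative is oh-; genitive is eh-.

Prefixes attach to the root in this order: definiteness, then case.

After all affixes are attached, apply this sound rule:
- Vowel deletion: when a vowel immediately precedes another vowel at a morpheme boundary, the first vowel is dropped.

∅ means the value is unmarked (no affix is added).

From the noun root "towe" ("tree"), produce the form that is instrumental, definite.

Attach definiteness definite e- (before consonant 't') → etowe.
Attach case instrumental bo- → boetowe.
Apply vowel deletion: boetowe → betowe.

betowe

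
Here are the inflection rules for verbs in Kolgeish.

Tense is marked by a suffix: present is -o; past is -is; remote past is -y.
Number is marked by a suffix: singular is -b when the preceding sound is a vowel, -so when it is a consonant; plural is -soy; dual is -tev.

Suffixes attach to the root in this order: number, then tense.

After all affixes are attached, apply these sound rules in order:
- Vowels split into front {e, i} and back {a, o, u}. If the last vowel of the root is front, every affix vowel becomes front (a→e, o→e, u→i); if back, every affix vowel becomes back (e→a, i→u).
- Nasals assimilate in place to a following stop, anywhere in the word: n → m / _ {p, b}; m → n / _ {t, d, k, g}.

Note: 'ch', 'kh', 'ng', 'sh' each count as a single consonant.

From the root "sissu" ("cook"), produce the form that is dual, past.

sissutavus

Attach number dual -tev → sissutev.
Attach tense past -is → sissutevis.
Apply vowel harmony: sissutevis → sissutavus.
Nasal assimilation: no change.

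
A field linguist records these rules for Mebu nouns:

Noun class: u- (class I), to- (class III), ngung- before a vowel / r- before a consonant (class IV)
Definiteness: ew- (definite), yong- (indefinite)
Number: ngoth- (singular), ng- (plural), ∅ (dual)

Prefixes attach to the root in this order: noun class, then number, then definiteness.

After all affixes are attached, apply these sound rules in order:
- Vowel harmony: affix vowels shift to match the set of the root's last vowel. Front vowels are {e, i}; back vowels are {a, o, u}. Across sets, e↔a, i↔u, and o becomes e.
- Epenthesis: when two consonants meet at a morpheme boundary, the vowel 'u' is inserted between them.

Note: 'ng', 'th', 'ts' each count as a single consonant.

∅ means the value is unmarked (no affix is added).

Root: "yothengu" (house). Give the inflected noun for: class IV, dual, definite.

Attach noun class class IV r- (before consonant 'y') → ryothengu.
number = dual: zero marking, form stays ryothengu.
Attach definiteness definite ew- → ewryothengu.
Apply vowel harmony: ewryothengu → awryothengu.
Apply epenthesis: awryothengu → awuruyothengu.

awuruyothengu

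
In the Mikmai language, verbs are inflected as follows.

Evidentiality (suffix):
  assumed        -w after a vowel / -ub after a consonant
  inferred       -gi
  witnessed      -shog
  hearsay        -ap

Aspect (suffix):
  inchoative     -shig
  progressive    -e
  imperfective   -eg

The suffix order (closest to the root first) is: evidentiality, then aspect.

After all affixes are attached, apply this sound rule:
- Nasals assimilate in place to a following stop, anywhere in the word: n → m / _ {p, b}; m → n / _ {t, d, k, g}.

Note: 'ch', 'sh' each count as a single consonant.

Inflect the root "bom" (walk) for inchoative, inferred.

bongishig

Attach evidentiality inferred -gi → bomgi.
Attach aspect inchoative -shig → bomgishig.
Apply nasal assimilation: bomgishig → bongishig.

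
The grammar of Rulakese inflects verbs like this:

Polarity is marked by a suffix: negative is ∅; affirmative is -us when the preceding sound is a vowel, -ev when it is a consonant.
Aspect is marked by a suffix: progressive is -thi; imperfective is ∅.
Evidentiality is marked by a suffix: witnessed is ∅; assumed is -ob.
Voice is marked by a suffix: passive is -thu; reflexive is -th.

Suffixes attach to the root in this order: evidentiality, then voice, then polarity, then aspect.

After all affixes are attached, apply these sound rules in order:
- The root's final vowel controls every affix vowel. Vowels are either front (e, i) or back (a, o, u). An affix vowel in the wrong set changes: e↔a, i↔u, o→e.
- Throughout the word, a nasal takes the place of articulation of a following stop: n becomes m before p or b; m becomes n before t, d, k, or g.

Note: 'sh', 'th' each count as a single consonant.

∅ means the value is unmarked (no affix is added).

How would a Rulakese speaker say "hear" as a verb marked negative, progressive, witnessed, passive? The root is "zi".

zithithi

evidentiality = witnessed: zero marking, form stays zi.
Attach voice passive -thu → zithu.
polarity = negative: zero marking, form stays zithu.
Attach aspect progressive -thi → zithuthi.
Apply vowel harmony: zithuthi → zithithi.
Nasal assimilation: no change.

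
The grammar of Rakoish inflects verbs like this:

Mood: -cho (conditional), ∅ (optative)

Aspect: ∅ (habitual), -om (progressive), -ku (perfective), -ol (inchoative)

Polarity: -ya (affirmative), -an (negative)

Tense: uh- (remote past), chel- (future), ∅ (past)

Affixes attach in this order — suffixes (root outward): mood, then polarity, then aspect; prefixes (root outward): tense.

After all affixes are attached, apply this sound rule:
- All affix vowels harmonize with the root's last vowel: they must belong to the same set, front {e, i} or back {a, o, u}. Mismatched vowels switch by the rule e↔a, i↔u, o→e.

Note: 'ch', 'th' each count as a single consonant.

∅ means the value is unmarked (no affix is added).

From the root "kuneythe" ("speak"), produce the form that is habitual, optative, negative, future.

chelkuneytheen

mood = optative: zero marking, form stays kuneythe.
Attach tense future chel- → chelkuneythe.
Attach polarity negative -an → chelkuneythean.
aspect = habitual: zero marking, form stays chelkuneythean.
Apply vowel harmony: chelkuneythean → chelkuneytheen.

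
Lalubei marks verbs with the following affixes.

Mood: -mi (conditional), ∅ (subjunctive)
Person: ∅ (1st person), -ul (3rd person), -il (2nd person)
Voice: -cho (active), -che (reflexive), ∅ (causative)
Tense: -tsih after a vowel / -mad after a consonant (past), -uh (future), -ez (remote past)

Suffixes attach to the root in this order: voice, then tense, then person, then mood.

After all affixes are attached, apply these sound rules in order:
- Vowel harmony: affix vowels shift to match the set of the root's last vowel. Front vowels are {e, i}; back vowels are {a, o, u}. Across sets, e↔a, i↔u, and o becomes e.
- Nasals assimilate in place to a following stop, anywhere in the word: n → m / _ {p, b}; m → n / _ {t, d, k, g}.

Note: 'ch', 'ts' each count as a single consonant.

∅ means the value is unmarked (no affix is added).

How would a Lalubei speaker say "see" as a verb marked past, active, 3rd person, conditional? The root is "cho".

chochotsuhulmu

Attach voice active -cho → chocho.
Attach tense past -tsih (after vowel 'o') → chochotsih.
Attach person 3rd person -ul → chochotsihul.
Attach mood conditional -mi → chochotsihulmi.
Apply vowel harmony: chochotsihulmi → chochotsuhulmu.
Nasal assimilation: no change.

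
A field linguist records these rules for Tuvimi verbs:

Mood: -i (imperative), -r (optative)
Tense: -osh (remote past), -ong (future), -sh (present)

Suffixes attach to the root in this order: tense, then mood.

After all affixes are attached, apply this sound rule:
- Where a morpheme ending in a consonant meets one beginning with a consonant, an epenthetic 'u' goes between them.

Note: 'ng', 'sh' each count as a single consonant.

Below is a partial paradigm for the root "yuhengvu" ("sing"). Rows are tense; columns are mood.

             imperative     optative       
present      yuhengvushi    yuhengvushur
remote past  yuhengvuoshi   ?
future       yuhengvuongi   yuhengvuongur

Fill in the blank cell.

Attach tense remote past -osh → yuhengvuosh.
Attach mood optative -r → yuhengvuoshr.
Apply epenthesis: yuhengvuoshr → yuhengvuoshur.

yuhengvuoshur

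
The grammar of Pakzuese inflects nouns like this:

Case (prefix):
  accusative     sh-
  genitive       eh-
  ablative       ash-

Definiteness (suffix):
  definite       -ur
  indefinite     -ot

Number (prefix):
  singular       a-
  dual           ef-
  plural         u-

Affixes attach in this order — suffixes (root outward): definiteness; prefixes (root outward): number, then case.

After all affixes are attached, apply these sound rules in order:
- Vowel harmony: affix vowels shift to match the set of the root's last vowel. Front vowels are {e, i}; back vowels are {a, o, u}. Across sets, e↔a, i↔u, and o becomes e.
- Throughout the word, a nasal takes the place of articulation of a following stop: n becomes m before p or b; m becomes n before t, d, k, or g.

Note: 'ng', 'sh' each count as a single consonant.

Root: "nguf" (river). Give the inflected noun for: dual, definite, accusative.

Attach number dual ef- → efnguf.
Attach definiteness definite -ur → efngufur.
Attach case accusative sh- → shefngufur.
Apply vowel harmony: shefngufur → shafngufur.
Nasal assimilation: no change.

shafngufur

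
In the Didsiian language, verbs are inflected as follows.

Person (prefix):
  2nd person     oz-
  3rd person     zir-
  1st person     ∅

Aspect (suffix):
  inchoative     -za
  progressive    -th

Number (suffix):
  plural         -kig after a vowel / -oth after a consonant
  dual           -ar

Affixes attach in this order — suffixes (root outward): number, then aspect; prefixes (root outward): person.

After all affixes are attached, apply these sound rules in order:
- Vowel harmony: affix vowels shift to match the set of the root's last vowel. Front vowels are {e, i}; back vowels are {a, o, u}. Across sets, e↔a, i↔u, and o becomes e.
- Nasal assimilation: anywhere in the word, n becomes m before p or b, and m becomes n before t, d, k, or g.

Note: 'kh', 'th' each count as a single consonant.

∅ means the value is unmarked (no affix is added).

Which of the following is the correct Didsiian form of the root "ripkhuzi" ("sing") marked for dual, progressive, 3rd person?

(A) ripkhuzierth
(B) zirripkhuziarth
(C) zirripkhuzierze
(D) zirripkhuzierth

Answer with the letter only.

Attach number dual -ar → ripkhuziar.
Attach aspect progressive -th → ripkhuziarth.
Attach person 3rd person zir- → zirripkhuziarth.
Apply vowel harmony: zirripkhuziarth → zirripkhuzierth.
Nasal assimilation: no change.
So the correct form is zirripkhuzierth, option (D).
(C) zirripkhuzierze is wrong: it uses inchoative instead of progressive for aspect.
(A) ripkhuzierth is wrong: it uses 1st person instead of 3rd person for person.
(B) zirripkhuziarth is wrong: it fails to apply the sound rule(s).

D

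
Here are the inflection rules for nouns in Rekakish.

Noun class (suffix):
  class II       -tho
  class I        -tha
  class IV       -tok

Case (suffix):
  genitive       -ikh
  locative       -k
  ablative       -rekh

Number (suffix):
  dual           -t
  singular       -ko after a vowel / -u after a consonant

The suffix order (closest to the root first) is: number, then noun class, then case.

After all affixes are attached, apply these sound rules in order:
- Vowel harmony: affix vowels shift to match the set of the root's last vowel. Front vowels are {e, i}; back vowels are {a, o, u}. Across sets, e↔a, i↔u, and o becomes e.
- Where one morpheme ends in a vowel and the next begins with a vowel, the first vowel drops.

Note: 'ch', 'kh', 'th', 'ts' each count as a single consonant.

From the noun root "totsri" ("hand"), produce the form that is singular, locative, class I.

Attach number singular -ko (after vowel 'i') → totsriko.
Attach noun class class I -tha → totsrikotha.
Attach case locative -k → totsrikothak.
Apply vowel harmony: totsrikothak → totsrikethek.
Vowel deletion: no change.

totsrikethek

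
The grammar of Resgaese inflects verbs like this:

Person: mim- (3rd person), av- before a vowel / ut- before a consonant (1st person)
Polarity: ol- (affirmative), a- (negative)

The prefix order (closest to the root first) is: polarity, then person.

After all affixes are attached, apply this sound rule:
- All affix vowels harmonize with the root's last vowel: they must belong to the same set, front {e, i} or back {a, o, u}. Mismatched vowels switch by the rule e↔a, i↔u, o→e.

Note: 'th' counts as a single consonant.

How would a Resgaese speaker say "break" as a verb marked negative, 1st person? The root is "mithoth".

avamithoth

Attach polarity negative a- → amithoth.
Attach person 1st person av- (before vowel 'a') → avamithoth.
Vowel harmony: no change.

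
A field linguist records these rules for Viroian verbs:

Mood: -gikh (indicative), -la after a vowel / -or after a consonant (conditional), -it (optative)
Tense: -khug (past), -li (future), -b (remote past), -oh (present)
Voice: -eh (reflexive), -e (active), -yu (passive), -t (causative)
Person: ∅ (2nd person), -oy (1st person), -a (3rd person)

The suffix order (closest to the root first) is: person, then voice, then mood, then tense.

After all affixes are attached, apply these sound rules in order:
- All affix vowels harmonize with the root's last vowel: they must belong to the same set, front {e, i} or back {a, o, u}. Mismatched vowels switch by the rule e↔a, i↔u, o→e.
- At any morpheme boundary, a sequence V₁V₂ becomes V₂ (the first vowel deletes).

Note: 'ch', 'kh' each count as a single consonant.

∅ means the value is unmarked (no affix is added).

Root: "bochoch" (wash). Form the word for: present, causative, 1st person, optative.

Attach person 1st person -oy → bochochoy.
Attach voice causative -t → bochochoyt.
Attach mood optative -it → bochochoytit.
Attach tense present -oh → bochochoytitoh.
Apply vowel harmony: bochochoytitoh → bochochoytutoh.
Vowel deletion: no change.

bochochoytutoh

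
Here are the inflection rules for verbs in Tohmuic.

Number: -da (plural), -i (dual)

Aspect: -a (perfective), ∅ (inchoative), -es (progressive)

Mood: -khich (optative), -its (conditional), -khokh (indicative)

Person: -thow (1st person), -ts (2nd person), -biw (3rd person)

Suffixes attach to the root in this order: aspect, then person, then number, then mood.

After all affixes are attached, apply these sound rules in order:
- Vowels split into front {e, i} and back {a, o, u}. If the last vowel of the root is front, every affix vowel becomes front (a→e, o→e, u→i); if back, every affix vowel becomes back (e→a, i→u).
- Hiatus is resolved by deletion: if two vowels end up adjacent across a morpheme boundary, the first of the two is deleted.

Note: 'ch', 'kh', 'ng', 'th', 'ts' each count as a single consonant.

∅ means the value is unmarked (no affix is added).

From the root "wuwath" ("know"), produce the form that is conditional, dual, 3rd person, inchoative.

wuwathbuwuts

aspect = inchoative: zero marking, form stays wuwath.
Attach person 3rd person -biw → wuwathbiw.
Attach number dual -i → wuwathbiwi.
Attach mood conditional -its → wuwathbiwiits.
Apply vowel harmony: wuwathbiwiits → wuwathbuwuuts.
Apply vowel deletion: wuwathbuwuuts → wuwathbuwuts.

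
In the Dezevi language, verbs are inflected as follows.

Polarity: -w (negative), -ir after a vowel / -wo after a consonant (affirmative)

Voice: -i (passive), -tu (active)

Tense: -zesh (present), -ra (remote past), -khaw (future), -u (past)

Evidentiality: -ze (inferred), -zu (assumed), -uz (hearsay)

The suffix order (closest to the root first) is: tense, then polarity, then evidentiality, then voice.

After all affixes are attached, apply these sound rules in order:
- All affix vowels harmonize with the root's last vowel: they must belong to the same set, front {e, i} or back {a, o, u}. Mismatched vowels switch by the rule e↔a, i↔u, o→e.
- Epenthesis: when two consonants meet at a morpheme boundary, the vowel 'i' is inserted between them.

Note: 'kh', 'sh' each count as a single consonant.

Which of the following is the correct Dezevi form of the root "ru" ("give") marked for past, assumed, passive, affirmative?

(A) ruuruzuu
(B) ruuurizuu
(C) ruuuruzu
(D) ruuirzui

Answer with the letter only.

B

Attach tense past -u → ruu.
Attach polarity affirmative -ir (after vowel 'u') → ruuir.
Attach evidentiality assumed -zu → ruuirzu.
Attach voice passive -i → ruuirzui.
Apply vowel harmony: ruuirzui → ruuurzuu.
Apply epenthesis: ruuurzuu → ruuurizuu.
So the correct form is ruuurizuu, option (B).
(D) ruuirzui is wrong: it fails to apply the sound rule(s).
(A) ruuruzuu is wrong: it has the affixes in the wrong order.
(C) ruuuruzu is wrong: it uses hearsay instead of assumed for evidentiality.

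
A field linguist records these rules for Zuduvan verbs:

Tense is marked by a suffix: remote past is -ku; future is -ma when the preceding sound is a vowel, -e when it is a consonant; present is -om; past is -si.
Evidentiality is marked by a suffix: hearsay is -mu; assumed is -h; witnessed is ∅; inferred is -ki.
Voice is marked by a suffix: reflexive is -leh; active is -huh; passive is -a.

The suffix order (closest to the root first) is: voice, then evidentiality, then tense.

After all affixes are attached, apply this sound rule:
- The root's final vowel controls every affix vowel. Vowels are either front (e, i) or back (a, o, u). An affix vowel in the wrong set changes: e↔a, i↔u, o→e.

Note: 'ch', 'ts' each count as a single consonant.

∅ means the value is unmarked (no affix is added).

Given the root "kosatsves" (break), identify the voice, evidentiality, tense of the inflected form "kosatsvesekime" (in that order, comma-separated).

Segment: kosatsves-a-ki-ma.
voice: -a → passive.
evidentiality: -ki → inferred.
tense: -ma/e → future.

passive, inferred, future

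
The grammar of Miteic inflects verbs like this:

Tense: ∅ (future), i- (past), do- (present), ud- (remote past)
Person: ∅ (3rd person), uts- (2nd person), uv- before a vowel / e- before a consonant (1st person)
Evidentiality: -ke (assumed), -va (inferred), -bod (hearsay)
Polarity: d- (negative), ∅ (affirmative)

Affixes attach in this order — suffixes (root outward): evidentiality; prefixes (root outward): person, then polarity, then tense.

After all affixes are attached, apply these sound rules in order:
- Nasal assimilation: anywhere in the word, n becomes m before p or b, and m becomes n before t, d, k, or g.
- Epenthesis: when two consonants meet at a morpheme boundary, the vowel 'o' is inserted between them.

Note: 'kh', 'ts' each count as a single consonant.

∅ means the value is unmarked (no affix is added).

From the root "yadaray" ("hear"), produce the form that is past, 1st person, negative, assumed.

Attach person 1st person e- (before consonant 'y') → eyadaray.
Attach polarity negative d- → deyadaray.
Attach tense past i- → ideyadaray.
Attach evidentiality assumed -ke → ideyadarayke.
Nasal assimilation: no change.
Apply epenthesis: ideyadarayke → ideyadarayoke.

ideyadarayoke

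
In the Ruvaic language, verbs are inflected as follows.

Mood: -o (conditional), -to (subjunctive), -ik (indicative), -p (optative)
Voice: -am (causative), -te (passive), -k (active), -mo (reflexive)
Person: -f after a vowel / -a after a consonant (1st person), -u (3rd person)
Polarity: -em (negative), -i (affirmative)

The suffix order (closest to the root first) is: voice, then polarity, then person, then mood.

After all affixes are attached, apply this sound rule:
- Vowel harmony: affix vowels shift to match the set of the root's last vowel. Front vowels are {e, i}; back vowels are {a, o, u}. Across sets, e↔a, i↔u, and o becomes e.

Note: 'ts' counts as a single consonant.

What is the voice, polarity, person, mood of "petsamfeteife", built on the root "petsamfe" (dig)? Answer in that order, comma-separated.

passive, affirmative, 1st person, conditional

Segment: petsamfe-te-i-f-o.
voice: -te → passive.
polarity: -i → affirmative.
person: -f/a → 1st person.
mood: -o → conditional.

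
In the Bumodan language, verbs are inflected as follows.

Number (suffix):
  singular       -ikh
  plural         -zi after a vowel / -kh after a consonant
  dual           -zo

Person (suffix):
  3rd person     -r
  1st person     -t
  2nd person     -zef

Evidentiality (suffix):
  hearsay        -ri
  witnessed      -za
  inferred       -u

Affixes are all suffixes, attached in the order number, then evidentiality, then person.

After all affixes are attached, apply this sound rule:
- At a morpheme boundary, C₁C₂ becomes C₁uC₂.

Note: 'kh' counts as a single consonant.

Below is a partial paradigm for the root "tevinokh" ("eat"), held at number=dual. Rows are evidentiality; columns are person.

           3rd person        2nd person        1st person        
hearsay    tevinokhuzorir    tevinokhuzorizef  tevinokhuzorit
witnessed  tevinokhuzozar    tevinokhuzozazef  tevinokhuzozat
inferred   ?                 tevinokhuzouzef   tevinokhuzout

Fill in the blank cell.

tevinokhuzour

Attach number dual -zo → tevinokhzo.
Attach evidentiality inferred -u → tevinokhzou.
Attach person 3rd person -r → tevinokhzour.
Apply epenthesis: tevinokhzour → tevinokhuzour.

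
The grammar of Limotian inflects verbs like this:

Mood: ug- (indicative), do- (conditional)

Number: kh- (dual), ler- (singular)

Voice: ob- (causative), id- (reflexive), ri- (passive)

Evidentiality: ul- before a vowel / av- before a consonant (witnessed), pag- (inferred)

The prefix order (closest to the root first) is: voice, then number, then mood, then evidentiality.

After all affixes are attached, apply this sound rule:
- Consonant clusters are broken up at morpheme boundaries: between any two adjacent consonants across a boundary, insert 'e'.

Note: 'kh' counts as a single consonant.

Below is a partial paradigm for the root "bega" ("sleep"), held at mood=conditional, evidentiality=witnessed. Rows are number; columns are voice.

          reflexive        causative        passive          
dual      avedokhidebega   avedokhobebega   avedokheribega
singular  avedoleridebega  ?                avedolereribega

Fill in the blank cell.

avedolerobebega

Attach voice causative ob- → obbega.
Attach number singular ler- → lerobbega.
Attach mood conditional do- → dolerobbega.
Attach evidentiality witnessed av- (before consonant 'd') → avdolerobbega.
Apply epenthesis: avdolerobbega → avedolerobebega.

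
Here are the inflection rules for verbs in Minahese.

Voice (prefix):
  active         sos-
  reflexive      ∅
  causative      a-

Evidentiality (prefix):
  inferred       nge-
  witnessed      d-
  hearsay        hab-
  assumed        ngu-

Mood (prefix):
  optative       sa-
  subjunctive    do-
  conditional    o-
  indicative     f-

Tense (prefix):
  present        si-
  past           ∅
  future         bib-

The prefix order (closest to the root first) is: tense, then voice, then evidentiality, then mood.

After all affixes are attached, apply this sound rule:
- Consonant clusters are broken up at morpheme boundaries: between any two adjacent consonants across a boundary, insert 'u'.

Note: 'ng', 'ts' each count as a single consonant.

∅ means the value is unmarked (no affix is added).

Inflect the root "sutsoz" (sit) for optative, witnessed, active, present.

sadusosusisutsoz

Attach tense present si- → sisutsoz.
Attach voice active sos- → sossisutsoz.
Attach evidentiality witnessed d- → dsossisutsoz.
Attach mood optative sa- → sadsossisutsoz.
Apply epenthesis: sadsossisutsoz → sadusosusisutsoz.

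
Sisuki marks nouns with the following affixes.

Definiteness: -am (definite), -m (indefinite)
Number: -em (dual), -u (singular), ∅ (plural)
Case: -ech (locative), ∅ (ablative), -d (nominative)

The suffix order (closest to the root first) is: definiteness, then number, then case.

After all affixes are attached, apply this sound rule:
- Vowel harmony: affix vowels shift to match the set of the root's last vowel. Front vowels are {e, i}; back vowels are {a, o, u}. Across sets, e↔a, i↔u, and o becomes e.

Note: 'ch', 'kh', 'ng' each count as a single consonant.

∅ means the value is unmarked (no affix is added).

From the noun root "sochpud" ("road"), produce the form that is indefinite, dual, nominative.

sochpudmamd

Attach definiteness indefinite -m → sochpudm.
Attach number dual -em → sochpudmem.
Attach case nominative -d → sochpudmemd.
Apply vowel harmony: sochpudmemd → sochpudmamd.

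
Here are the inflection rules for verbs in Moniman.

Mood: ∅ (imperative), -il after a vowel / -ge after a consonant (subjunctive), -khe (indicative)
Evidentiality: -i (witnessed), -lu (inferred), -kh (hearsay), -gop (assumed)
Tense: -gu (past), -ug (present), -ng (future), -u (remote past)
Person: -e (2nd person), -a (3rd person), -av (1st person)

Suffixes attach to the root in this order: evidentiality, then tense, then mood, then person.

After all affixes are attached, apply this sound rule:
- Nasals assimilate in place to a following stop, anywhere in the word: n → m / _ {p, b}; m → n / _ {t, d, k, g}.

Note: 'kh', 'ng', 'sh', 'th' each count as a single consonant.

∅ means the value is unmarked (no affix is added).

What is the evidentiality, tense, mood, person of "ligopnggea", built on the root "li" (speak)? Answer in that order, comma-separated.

Segment: li-gop-ng-ge-a.
evidentiality: -gop → assumed.
tense: -ng → future.
mood: -il/ge → subjunctive.
person: -a → 3rd person.

assumed, future, subjunctive, 3rd person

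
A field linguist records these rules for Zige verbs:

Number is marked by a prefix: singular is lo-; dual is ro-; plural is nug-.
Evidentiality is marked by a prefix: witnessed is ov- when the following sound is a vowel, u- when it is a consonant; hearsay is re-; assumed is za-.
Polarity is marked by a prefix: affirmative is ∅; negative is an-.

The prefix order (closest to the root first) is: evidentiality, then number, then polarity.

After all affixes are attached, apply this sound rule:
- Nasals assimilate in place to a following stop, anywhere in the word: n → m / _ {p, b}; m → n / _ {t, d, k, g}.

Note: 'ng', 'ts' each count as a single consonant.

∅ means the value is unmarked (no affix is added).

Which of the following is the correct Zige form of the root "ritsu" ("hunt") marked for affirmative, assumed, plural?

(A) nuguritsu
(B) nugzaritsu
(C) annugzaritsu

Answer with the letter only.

Attach evidentiality assumed za- → zaritsu.
Attach number plural nug- → nugzaritsu.
polarity = affirmative: zero marking, form stays nugzaritsu.
Nasal assimilation: no change.
So the correct form is nugzaritsu, option (B).
(A) nuguritsu is wrong: it uses witnessed instead of assumed for evidentiality.
(C) annugzaritsu is wrong: it uses negative instead of affirmative for polarity.

B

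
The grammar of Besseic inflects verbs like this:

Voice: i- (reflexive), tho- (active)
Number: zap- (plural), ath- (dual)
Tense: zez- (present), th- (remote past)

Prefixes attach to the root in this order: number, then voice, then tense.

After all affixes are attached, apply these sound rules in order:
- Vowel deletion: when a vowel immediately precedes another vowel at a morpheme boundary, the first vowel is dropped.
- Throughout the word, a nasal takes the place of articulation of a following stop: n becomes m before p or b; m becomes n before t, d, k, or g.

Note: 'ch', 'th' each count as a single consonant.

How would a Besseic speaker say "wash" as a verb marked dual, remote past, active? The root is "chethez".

ththathchethez

Attach number dual ath- → athchethez.
Attach voice active tho- → thoathchethez.
Attach tense remote past th- → ththoathchethez.
Apply vowel deletion: ththoathchethez → ththathchethez.
Nasal assimilation: no change.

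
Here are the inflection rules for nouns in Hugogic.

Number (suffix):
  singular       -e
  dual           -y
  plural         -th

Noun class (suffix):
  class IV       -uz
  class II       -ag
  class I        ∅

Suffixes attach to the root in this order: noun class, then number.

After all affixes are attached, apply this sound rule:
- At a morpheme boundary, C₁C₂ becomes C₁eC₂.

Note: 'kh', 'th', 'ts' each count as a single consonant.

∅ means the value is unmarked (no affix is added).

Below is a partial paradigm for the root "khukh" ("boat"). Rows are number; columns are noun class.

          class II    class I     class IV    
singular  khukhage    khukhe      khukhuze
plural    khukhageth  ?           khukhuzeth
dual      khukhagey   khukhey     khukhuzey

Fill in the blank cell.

noun class = class I: zero marking, form stays khukh.
Attach number plural -th → khukhth.
Apply epenthesis: khukhth → khukheth.

khukheth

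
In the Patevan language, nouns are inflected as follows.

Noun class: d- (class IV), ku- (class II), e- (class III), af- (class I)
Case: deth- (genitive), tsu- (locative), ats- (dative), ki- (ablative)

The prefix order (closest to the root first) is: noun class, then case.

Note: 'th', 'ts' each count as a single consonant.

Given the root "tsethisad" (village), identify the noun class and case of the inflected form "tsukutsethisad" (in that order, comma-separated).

Segment: tsu-ku-tsethisad.
noun class: ku- → class II.
case: tsu- → locative.

class II, locative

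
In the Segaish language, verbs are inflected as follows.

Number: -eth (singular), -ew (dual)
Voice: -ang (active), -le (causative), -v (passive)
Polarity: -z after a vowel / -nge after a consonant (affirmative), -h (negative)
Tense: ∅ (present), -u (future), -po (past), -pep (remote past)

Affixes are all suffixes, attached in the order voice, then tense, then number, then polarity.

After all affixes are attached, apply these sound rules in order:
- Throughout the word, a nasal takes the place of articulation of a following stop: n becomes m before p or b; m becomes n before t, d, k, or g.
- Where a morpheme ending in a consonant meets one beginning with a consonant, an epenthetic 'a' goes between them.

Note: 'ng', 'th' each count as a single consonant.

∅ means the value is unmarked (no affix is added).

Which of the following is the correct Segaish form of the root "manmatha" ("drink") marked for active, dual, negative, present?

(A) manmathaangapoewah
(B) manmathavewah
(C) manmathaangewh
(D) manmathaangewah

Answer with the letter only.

Attach voice active -ang → manmathaang.
tense = present: zero marking, form stays manmathaang.
Attach number dual -ew → manmathaangew.
Attach polarity negative -h → manmathaangewh.
Nasal assimilation: no change.
Apply epenthesis: manmathaangewh → manmathaangewah.
So the correct form is manmathaangewah, option (D).
(C) manmathaangewh is wrong: it fails to apply the sound rule(s).
(B) manmathavewah is wrong: it uses passive instead of active for voice.
(A) manmathaangapoewah is wrong: it uses past instead of present for tense.

D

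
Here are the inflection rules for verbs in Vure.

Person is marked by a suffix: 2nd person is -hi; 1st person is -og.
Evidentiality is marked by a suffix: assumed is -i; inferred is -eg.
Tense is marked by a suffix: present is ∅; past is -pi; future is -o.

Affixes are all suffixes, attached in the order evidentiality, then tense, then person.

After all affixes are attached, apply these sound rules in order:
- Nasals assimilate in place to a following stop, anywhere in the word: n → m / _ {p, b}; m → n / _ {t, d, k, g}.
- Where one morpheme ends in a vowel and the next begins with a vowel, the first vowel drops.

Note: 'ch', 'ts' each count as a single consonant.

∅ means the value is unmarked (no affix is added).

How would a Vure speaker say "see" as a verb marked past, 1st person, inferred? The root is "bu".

Attach evidentiality inferred -eg → bueg.
Attach tense past -pi → buegpi.
Attach person 1st person -og → buegpiog.
Nasal assimilation: no change.
Apply vowel deletion: buegpiog → begpog.

begpog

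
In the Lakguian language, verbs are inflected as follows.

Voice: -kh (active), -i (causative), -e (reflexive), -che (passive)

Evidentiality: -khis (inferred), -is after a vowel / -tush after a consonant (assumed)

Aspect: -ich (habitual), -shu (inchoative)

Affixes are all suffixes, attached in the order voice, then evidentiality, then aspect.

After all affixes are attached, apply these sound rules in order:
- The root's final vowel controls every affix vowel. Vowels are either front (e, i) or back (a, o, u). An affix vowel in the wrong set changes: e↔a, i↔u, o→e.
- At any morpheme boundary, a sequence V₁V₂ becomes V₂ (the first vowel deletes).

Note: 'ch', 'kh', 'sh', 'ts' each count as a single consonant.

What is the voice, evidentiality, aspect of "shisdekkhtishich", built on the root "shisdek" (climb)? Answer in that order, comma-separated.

active, assumed, habitual

Segment: shisdek-kh-tush-ich.
voice: -kh → active.
evidentiality: -is/tush → assumed.
aspect: -ich → habitual.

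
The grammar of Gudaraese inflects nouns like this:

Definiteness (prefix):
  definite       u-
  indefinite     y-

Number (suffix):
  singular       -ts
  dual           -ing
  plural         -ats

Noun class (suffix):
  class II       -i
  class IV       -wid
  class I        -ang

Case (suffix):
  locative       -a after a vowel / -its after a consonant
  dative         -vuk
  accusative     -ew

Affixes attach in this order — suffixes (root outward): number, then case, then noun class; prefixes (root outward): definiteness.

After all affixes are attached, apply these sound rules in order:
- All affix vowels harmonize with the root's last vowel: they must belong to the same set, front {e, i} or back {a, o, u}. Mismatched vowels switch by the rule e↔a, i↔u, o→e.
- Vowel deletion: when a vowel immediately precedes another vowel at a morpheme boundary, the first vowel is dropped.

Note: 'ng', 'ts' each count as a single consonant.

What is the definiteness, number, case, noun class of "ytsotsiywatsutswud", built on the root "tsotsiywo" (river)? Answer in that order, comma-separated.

indefinite, plural, locative, class IV

Segment: y-tsotsiywo-ats-its-wid.
definiteness: y- → indefinite.
number: -ats → plural.
case: -a/its → locative.
noun class: -wid → class IV.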